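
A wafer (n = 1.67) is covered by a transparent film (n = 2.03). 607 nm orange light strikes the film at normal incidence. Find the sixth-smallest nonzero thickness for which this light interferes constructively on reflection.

822 nm

At the upper boundary (n = 1.0 to n = 2.03) the reflected ray undergoes a half-wave phase shift.
Ray reflecting at the bottom interface goes from n = 2.03 toward n = 1.67: no phase shift.
Exactly one π shift → a net half-wave offset.
So the condition for constructive reflection is 2 n t = (m + ½) λ.
The sixth-smallest nonzero thickness corresponds to m = 5: t = (m + ½) λ / (2 n) = 5.50 × 607 / (2 × 2.03) = 822 nm.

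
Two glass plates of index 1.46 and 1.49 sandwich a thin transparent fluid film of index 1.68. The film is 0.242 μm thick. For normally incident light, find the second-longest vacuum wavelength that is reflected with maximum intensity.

542 nm

Ray reflecting at the top interface goes from n = 1.46 toward n = 1.68: a half-wave phase shift.
At the lower boundary (n = 1.68 to n = 1.49) the reflected ray undergoes no phase shift.
Exactly one π shift → a net half-wave offset.
So the condition for constructive reflection is 2 n t = (m + ½) λ.
λ = 2 n t / (m + ½). The second-longest wavelength is m = 1: λ = 2 × 1.68 × 242 / 1.50 = 542 nm.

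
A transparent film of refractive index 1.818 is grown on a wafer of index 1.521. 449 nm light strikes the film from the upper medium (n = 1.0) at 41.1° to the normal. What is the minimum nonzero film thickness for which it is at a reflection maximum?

Top surface (1.0 → 1.818): reflection off a higher-index medium gives a half-wave phase shift.
Bottom surface (1.818 → 1.521): reflection off a lower-index medium gives no phase shift.
The two reflections differ by half a wavelength.
For bright reflection here: 2 n t cos θ_r = (m + ½) λ.
Snell's law: 1.0 sin 41.1° = 1.818 sin θ_r → sin θ_r = 0.362, cos θ_r = 0.932.
Minimum at m = 0: t = λ / (4 n cos θ_r) = 449 / (4 × 1.818 × 0.932) = 66.2 nm.

66.2 nm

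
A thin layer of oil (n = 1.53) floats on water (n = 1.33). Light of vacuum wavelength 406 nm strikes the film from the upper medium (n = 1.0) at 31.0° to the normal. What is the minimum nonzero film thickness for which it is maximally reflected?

Ray reflecting at the top interface goes from n = 1.0 toward n = 1.53: a half-wave phase shift.
Bottom surface (1.53 → 1.33): reflection off a lower-index medium gives no phase shift.
The two reflections differ by half a wavelength.
So the condition for constructive reflection is 2 n t cos θ_r = (m + ½) λ.
Snell's law: 1.0 sin 31.0° = 1.53 sin θ_r → sin θ_r = 0.337, cos θ_r = 0.942.
Minimum at m = 0: t = λ / (4 n cos θ_r) = 406 / (4 × 1.53 × 0.942) = 70.5 nm.

70.5 nm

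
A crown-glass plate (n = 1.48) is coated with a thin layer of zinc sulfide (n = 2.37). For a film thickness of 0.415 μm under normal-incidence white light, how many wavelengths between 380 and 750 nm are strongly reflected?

Ray reflecting at the top interface goes from n = 1.0 toward n = 2.37: a half-wave phase shift.
Ray reflecting at the bottom interface goes from n = 2.37 toward n = 1.48: no phase shift.
Exactly one π shift → a net half-wave offset.
For bright reflection here: 2 n t = (m + ½) λ.
λ = 2 n t / (m + ½) = 1967 / (m + ½) nm.
m=2: 787 nm (IR); m=3: 562 nm (visible); m=4: 437 nm (visible); m=5: 358 nm (UV).

2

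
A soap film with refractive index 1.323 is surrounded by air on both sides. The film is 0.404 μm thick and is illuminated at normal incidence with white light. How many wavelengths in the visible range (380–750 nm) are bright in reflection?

Top surface (1.0 → 1.323): reflection off a higher-index medium gives a half-wave phase shift.
Bottom surface (1.323 → 1.0): reflection off a lower-index medium gives no phase shift.
Net: one phase inversion between the two reflected rays.
With one net inversion, constructive interference in reflection requires 2 n t = (m + ½) λ.
λ = 2 n t / (m + ½) = 1069 / (m + ½) nm.
m=0: 2138 nm (IR); m=1: 713 nm (visible); m=2: 428 nm (visible); m=3: 305 nm (UV).

2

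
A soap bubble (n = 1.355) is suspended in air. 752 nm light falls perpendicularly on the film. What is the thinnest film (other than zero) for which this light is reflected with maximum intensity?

Top surface (1.0 → 1.355): reflection off a higher-index medium gives a half-wave phase shift.
Ray reflecting at the bottom interface goes from n = 1.355 toward n = 1.0: no phase shift.
The two reflections differ by half a wavelength.
For maximum reflection here: 2 n t = (m + ½) λ.
Minimum at m = 0: t = λ / (4 n) = 752 / (4 × 1.355) = 139 nm.

139 nm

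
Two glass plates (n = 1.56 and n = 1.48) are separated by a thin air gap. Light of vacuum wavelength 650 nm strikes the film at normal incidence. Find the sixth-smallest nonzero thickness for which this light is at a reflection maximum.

Ray reflecting at the top interface goes from n = 1.56 toward n = 1.0: no phase shift.
Ray reflecting at the bottom interface goes from n = 1.0 toward n = 1.48: a half-wave phase shift.
Exactly one π shift → a net half-wave offset.
So the condition for constructive reflection is 2 n t = (m + ½) λ.
The sixth-smallest nonzero thickness corresponds to m = 5: t = (m + ½) λ / (2 n) = 5.50 × 650 / (2 × 1.0) = 1788 nm.

1788 nm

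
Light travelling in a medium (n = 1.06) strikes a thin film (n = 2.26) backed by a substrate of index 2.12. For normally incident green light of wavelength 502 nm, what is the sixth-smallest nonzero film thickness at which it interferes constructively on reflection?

611 nm

Top surface (1.06 → 2.26): reflection off a higher-index medium gives a half-wave phase shift.
Bottom surface (2.26 → 2.12): reflection off a lower-index medium gives no phase shift.
The two reflections differ by half a wavelength.
With one net inversion, constructive interference in reflection requires 2 n t = (m + ½) λ.
The sixth-smallest nonzero thickness corresponds to m = 5: t = (m + ½) λ / (2 n) = 5.50 × 502 / (2 × 2.26) = 611 nm.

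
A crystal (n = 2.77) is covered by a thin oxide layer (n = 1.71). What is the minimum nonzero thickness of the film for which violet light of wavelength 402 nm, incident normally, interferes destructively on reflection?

58.8 nm

Ray reflecting at the top interface goes from n = 1.0 toward n = 1.71: a half-wave phase shift.
Bottom surface (1.71 → 2.77): reflection off a higher-index medium gives a half-wave phase shift.
The two reflections carry the same phase change, so no net offset.
For dark reflection here: 2 n t = (m + ½) λ.
Minimum at m = 0: t = λ / (4 n) = 402 / (4 × 1.71) = 58.8 nm.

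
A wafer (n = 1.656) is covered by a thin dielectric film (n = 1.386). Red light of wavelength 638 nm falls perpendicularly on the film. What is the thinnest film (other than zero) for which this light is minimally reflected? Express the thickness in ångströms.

1151 Å

Top surface (1.0 → 1.386): reflection off a higher-index medium gives a half-wave phase shift.
Ray reflecting at the bottom interface goes from n = 1.386 toward n = 1.656: a half-wave phase shift.
The two reflections carry the same phase change, so no net offset.
So the condition for destructive reflection is 2 n t = (m + ½) λ.
Minimum at m = 0: t = λ / (4 n) = 638 / (4 × 1.386) = 115 nm.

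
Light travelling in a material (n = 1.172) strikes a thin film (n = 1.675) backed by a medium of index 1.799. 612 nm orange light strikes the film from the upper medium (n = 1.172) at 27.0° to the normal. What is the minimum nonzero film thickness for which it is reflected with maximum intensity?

193 nm

Top surface (1.172 → 1.675): reflection off a higher-index medium gives a half-wave phase shift.
At the lower boundary (n = 1.675 to n = 1.799) the reflected ray undergoes a half-wave phase shift.
Zero or two π shifts → no net half-wave offset.
With no net inversion, constructive interference in reflection requires 2 n t cos θ_r = m λ.
Snell's law: 1.172 sin 27.0° = 1.675 sin θ_r → sin θ_r = 0.318, cos θ_r = 0.948.
Minimum nonzero at m = 1: t = λ / (2 n cos θ_r) = 612 / (2 × 1.675 × 0.948) = 193 nm.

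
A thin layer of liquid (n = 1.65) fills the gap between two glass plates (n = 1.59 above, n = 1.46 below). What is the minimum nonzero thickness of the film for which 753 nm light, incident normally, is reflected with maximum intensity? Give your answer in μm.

0.114 μm

At the upper boundary (n = 1.59 to n = 1.65) the reflected ray undergoes a half-wave phase shift.
Bottom surface (1.65 → 1.46): reflection off a lower-index medium gives no phase shift.
The two reflections differ by half a wavelength.
So the condition for constructive reflection is 2 n t = (m + ½) λ.
Minimum at m = 0: t = λ / (4 n) = 753 / (4 × 1.65) = 114 nm.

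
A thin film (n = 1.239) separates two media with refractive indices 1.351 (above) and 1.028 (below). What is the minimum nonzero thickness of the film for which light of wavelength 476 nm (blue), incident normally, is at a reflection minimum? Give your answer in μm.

0.0960 μm

Ray reflecting at the top interface goes from n = 1.351 toward n = 1.239: no phase shift.
Ray reflecting at the bottom interface goes from n = 1.239 toward n = 1.028: no phase shift.
The two reflections carry the same phase change, so no net offset.
For dark reflection here: 2 n t = (m + ½) λ.
Minimum at m = 0: t = λ / (4 n) = 476 / (4 × 1.239) = 96.0 nm.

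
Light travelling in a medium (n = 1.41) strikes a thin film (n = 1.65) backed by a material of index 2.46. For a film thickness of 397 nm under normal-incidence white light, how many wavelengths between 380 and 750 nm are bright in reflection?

Ray reflecting at the top interface goes from n = 1.41 toward n = 1.65: a half-wave phase shift.
Bottom surface (1.65 → 2.46): reflection off a higher-index medium gives a half-wave phase shift.
The two reflections carry the same phase change, so no net offset.
For strong reflection here: 2 n t = m λ.
λ = 2 n t / m = 1310 / m nm.
m=1: 1310 nm (IR); m=2: 655 nm (visible); m=3: 437 nm (visible); m=4: 328 nm (UV).

2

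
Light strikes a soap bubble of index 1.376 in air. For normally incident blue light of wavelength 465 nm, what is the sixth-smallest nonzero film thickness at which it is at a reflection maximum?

929 nm

Ray reflecting at the top interface goes from n = 1.0 toward n = 1.376: a half-wave phase shift.
At the lower boundary (n = 1.376 to n = 1.0) the reflected ray undergoes no phase shift.
The two reflections differ by half a wavelength.
So the condition for constructive reflection is 2 n t = (m + ½) λ.
The sixth-smallest nonzero thickness corresponds to m = 5: t = (m + ½) λ / (2 n) = 5.50 × 465 / (2 × 1.376) = 929 nm.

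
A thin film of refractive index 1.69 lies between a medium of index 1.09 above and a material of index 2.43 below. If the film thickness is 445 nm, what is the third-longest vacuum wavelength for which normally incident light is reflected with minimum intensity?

At the upper boundary (n = 1.09 to n = 1.69) the reflected ray undergoes a half-wave phase shift.
Ray reflecting at the bottom interface goes from n = 1.69 toward n = 2.43: a half-wave phase shift.
Zero or two π shifts → no net half-wave offset.
For dark reflection here: 2 n t = (m + ½) λ.
λ = 2 n t / (m + ½). The third-longest wavelength is m = 2: λ = 2 × 1.69 × 445 / 2.50 = 602 nm.

602 nm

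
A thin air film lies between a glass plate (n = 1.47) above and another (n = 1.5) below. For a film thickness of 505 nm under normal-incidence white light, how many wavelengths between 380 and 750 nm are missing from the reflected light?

1

Ray reflecting at the top interface goes from n = 1.47 toward n = 1.0: no phase shift.
At the lower boundary (n = 1.0 to n = 1.5) the reflected ray undergoes a half-wave phase shift.
Exactly one π shift → a net half-wave offset.
For weak reflection here: 2 n t = m λ.
λ = 2 n t / m = 1010 / m nm.
m=1: 1010 nm (IR); m=2: 505 nm (visible); m=3: 337 nm (UV).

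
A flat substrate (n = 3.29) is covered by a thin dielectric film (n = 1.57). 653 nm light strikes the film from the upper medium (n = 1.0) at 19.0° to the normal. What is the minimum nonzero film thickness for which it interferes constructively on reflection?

Ray reflecting at the top interface goes from n = 1.0 toward n = 1.57: a half-wave phase shift.
At the lower boundary (n = 1.57 to n = 3.29) the reflected ray undergoes a half-wave phase shift.
Zero or two π shifts → no net half-wave offset.
So the condition for constructive reflection is 2 n t cos θ_r = m λ.
Snell's law: 1.0 sin 19.0° = 1.57 sin θ_r → sin θ_r = 0.207, cos θ_r = 0.978.
Minimum nonzero at m = 1: t = λ / (2 n cos θ_r) = 653 / (2 × 1.57 × 0.978) = 213 nm.

213 nm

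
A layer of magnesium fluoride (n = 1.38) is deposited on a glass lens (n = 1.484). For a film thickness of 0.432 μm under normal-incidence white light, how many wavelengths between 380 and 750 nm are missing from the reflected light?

1

Top surface (1.0 → 1.38): reflection off a higher-index medium gives a half-wave phase shift.
Bottom surface (1.38 → 1.484): reflection off a higher-index medium gives a half-wave phase shift.
The two reflections carry the same phase change, so no net offset.
For minimum reflection here: 2 n t = (m + ½) λ.
λ = 2 n t / (m + ½) = 1192 / (m + ½) nm.
m=1: 795 nm (IR); m=2: 477 nm (visible); m=3: 341 nm (UV).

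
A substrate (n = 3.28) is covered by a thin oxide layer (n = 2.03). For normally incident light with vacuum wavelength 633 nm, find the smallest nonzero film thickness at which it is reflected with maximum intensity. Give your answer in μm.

At the upper boundary (n = 1.0 to n = 2.03) the reflected ray undergoes a half-wave phase shift.
At the lower boundary (n = 2.03 to n = 3.28) the reflected ray undergoes a half-wave phase shift.
Zero or two π shifts → no net half-wave offset.
For strong reflection here: 2 n t = m λ.
Minimum nonzero at m = 1: t = λ / (2 n) = 633 / (2 × 2.03) = 156 nm.

0.156 μm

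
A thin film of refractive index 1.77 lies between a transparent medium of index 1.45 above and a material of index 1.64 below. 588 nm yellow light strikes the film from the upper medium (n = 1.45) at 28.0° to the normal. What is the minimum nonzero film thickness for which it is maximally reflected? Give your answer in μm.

0.0900 μm

Ray reflecting at the top interface goes from n = 1.45 toward n = 1.77: a half-wave phase shift.
At the lower boundary (n = 1.77 to n = 1.64) the reflected ray undergoes no phase shift.
The two reflections differ by half a wavelength.
For maximum reflection here: 2 n t cos θ_r = (m + ½) λ.
Snell's law: 1.45 sin 28.0° = 1.77 sin θ_r → sin θ_r = 0.385, cos θ_r = 0.923.
Minimum at m = 0: t = λ / (4 n cos θ_r) = 588 / (4 × 1.77 × 0.923) = 90.0 nm.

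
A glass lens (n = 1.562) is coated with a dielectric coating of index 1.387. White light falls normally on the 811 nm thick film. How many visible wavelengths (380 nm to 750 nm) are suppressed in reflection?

Ray reflecting at the top interface goes from n = 1.0 toward n = 1.387: a half-wave phase shift.
At the lower boundary (n = 1.387 to n = 1.562) the reflected ray undergoes a half-wave phase shift.
Zero or two π shifts → no net half-wave offset.
For weak reflection here: 2 n t = (m + ½) λ.
λ = 2 n t / (m + ½) = 2250 / (m + ½) nm.
m=2: 900 nm (IR); m=3: 643 nm (visible); m=4: 500 nm (visible); m=5: 409 nm (visible); m=6: 346 nm (UV).

3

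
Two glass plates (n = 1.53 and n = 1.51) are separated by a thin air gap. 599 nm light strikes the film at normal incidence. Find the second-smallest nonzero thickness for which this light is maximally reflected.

449 nm

Ray reflecting at the top interface goes from n = 1.53 toward n = 1.0: no phase shift.
Bottom surface (1.0 → 1.51): reflection off a higher-index medium gives a half-wave phase shift.
Exactly one π shift → a net half-wave offset.
For strong reflection here: 2 n t = (m + ½) λ.
The second-smallest nonzero thickness corresponds to m = 1: t = (m + ½) λ / (2 n) = 1.50 × 599 / (2 × 1.0) = 449 nm.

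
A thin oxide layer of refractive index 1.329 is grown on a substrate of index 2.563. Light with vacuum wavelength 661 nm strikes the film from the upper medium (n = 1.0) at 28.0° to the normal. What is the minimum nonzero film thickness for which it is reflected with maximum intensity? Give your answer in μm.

Ray reflecting at the top interface goes from n = 1.0 toward n = 1.329: a half-wave phase shift.
Ray reflecting at the bottom interface goes from n = 1.329 toward n = 2.563: a half-wave phase shift.
Net: no relative phase inversion (both shifts match).
With no net inversion, constructive interference in reflection requires 2 n t cos θ_r = m λ.
Snell's law: 1.0 sin 28.0° = 1.329 sin θ_r → sin θ_r = 0.353, cos θ_r = 0.936.
Minimum nonzero at m = 1: t = λ / (2 n cos θ_r) = 661 / (2 × 1.329 × 0.936) = 266 nm.

0.266 μm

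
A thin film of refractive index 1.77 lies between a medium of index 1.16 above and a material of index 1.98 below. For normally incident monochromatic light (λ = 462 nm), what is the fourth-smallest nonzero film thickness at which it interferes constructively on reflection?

522 nm

Top surface (1.16 → 1.77): reflection off a higher-index medium gives a half-wave phase shift.
At the lower boundary (n = 1.77 to n = 1.98) the reflected ray undergoes a half-wave phase shift.
The two reflections carry the same phase change, so no net offset.
So the condition for constructive reflection is 2 n t = m λ.
The fourth-smallest nonzero thickness corresponds to m = 4: t = m λ / (2 n) = 4.00 × 462 / (2 × 1.77) = 522 nm.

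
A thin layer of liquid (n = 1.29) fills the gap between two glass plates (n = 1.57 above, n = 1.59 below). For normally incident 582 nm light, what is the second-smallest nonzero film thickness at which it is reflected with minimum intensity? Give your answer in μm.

At the upper boundary (n = 1.57 to n = 1.29) the reflected ray undergoes no phase shift.
Ray reflecting at the bottom interface goes from n = 1.29 toward n = 1.59: a half-wave phase shift.
The two reflections differ by half a wavelength.
So the condition for destructive reflection is 2 n t = m λ.
The second-smallest nonzero thickness corresponds to m = 2: t = m λ / (2 n) = 2.00 × 582 / (2 × 1.29) = 451 nm.

0.451 μm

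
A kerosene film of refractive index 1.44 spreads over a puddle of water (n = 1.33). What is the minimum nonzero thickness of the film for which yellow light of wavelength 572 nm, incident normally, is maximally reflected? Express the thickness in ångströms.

993 Å

Top surface (1.0 → 1.44): reflection off a higher-index medium gives a half-wave phase shift.
Ray reflecting at the bottom interface goes from n = 1.44 toward n = 1.33: no phase shift.
Net: one phase inversion between the two reflected rays.
For strong reflection here: 2 n t = (m + ½) λ.
Minimum at m = 0: t = λ / (4 n) = 572 / (4 × 1.44) = 99.3 nm.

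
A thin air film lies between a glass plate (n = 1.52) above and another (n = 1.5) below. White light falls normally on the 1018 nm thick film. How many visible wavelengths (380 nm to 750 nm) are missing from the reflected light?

3

At the upper boundary (n = 1.52 to n = 1.0) the reflected ray undergoes no phase shift.
At the lower boundary (n = 1.0 to n = 1.5) the reflected ray undergoes a half-wave phase shift.
The two reflections differ by half a wavelength.
So the condition for destructive reflection is 2 n t = m λ.
λ = 2 n t / m = 2036 / m nm.
m=2: 1018 nm (IR); m=3: 679 nm (visible); m=4: 509 nm (visible); m=5: 407 nm (visible); m=6: 339 nm (UV).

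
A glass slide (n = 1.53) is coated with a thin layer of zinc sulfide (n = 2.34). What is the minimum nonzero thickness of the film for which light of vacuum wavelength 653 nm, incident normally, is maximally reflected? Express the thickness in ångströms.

698 Å

Ray reflecting at the top interface goes from n = 1.0 toward n = 2.34: a half-wave phase shift.
At the lower boundary (n = 2.34 to n = 1.53) the reflected ray undergoes no phase shift.
The two reflections differ by half a wavelength.
With one net inversion, constructive interference in reflection requires 2 n t = (m + ½) λ.
Minimum at m = 0: t = λ / (4 n) = 653 / (4 × 2.34) = 69.8 nm.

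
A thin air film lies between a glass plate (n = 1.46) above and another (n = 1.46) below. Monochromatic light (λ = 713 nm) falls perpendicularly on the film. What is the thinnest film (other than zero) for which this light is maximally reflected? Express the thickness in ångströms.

At the upper boundary (n = 1.46 to n = 1.0) the reflected ray undergoes no phase shift.
Ray reflecting at the bottom interface goes from n = 1.0 toward n = 1.46: a half-wave phase shift.
Net: one phase inversion between the two reflected rays.
So the condition for constructive reflection is 2 n t = (m + ½) λ.
Minimum at m = 0: t = λ / (4 n) = 713 / (4 × 1.0) = 178 nm.

1783 Å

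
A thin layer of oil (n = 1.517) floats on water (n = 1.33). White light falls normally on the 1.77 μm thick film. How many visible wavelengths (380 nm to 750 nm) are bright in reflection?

Ray reflecting at the top interface goes from n = 1.0 toward n = 1.517: a half-wave phase shift.
Ray reflecting at the bottom interface goes from n = 1.517 toward n = 1.33: no phase shift.
The two reflections differ by half a wavelength.
For maximum reflection here: 2 n t = (m + ½) λ.
λ = 2 n t / (m + ½) = 5370 / (m + ½) nm.
m=6: 826 nm (IR); m=7: 716 nm (visible); m=8: 632 nm (visible); m=9: 565 nm (visible); m=10: 511 nm (visible); m=11: 467 nm (visible); m=12: 430 nm (visible); m=13: 398 nm (visible); m=14: 370 nm (UV).

7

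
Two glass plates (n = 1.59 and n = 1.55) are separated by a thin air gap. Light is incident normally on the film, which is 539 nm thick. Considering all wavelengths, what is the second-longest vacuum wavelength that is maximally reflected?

Top surface (1.59 → 1.0): reflection off a lower-index medium gives no phase shift.
Bottom surface (1.0 → 1.55): reflection off a higher-index medium gives a half-wave phase shift.
Exactly one π shift → a net half-wave offset.
With one net inversion, constructive interference in reflection requires 2 n t = (m + ½) λ.
λ = 2 n t / (m + ½). The second-longest wavelength is m = 1: λ = 2 × 1.0 × 539 / 1.50 = 719 nm.

719 nm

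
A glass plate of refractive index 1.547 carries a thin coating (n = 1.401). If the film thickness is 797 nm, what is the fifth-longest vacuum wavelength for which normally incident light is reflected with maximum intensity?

At the upper boundary (n = 1.0 to n = 1.401) the reflected ray undergoes a half-wave phase shift.
Ray reflecting at the bottom interface goes from n = 1.401 toward n = 1.547: a half-wave phase shift.
Net: no relative phase inversion (both shifts match).
So the condition for constructive reflection is 2 n t = m λ.
λ = 2 n t / m. The fifth-longest wavelength is m = 5: λ = 2 × 1.401 × 797 / 5.00 = 447 nm.

447 nm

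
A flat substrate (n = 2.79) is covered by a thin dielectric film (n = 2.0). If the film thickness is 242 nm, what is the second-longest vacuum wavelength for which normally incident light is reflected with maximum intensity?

484 nm

Ray reflecting at the top interface goes from n = 1.0 toward n = 2.0: a half-wave phase shift.
Bottom surface (2.0 → 2.79): reflection off a higher-index medium gives a half-wave phase shift.
Net: no relative phase inversion (both shifts match).
With no net inversion, constructive interference in reflection requires 2 n t = m λ.
λ = 2 n t / m. The second-longest wavelength is m = 2: λ = 2 × 2.0 × 242 / 2.00 = 484 nm.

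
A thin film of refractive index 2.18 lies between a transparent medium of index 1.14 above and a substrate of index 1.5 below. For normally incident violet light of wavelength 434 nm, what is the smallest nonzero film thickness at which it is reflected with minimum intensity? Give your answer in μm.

Top surface (1.14 → 2.18): reflection off a higher-index medium gives a half-wave phase shift.
Bottom surface (2.18 → 1.5): reflection off a lower-index medium gives no phase shift.
Net: one phase inversion between the two reflected rays.
So the condition for destructive reflection is 2 n t = m λ.
The smallest nonzero thickness corresponds to m = 1: t = m λ / (2 n) = 1.00 × 434 / (2 × 2.18) = 99.5 nm.

0.0995 μm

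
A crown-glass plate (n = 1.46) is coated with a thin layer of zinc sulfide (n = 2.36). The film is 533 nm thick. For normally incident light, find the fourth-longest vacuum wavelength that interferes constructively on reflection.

719 nm

At the upper boundary (n = 1.0 to n = 2.36) the reflected ray undergoes a half-wave phase shift.
At the lower boundary (n = 2.36 to n = 1.46) the reflected ray undergoes no phase shift.
The two reflections differ by half a wavelength.
For bright reflection here: 2 n t = (m + ½) λ.
λ = 2 n t / (m + ½). The fourth-longest wavelength is m = 3: λ = 2 × 2.36 × 533 / 3.50 = 719 nm.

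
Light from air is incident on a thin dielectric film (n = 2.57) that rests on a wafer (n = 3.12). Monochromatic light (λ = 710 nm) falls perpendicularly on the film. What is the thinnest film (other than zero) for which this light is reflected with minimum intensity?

69.1 nm

At the upper boundary (n = 1.0 to n = 2.57) the reflected ray undergoes a half-wave phase shift.
At the lower boundary (n = 2.57 to n = 3.12) the reflected ray undergoes a half-wave phase shift.
Net: no relative phase inversion (both shifts match).
With no net inversion, destructive interference in reflection requires 2 n t = (m + ½) λ.
Minimum at m = 0: t = λ / (4 n) = 710 / (4 × 2.57) = 69.1 nm.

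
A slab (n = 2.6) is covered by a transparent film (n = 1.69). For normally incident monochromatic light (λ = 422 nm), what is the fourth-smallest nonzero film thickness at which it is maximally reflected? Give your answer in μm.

Top surface (1.0 → 1.69): reflection off a higher-index medium gives a half-wave phase shift.
Ray reflecting at the bottom interface goes from n = 1.69 toward n = 2.6: a half-wave phase shift.
Net: no relative phase inversion (both shifts match).
For bright reflection here: 2 n t = m λ.
The fourth-smallest nonzero thickness corresponds to m = 4: t = m λ / (2 n) = 4.00 × 422 / (2 × 1.69) = 499 nm.

0.499 μm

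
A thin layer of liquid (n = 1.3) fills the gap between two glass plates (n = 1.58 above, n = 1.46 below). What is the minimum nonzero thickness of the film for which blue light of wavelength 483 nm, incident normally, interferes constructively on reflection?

Top surface (1.58 → 1.3): reflection off a lower-index medium gives no phase shift.
Bottom surface (1.3 → 1.46): reflection off a higher-index medium gives a half-wave phase shift.
The two reflections differ by half a wavelength.
So the condition for constructive reflection is 2 n t = (m + ½) λ.
Minimum at m = 0: t = λ / (4 n) = 483 / (4 × 1.3) = 92.9 nm.

92.9 nm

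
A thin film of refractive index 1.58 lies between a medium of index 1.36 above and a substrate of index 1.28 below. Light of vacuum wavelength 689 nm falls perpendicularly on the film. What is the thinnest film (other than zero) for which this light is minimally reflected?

Ray reflecting at the top interface goes from n = 1.36 toward n = 1.58: a half-wave phase shift.
Bottom surface (1.58 → 1.28): reflection off a lower-index medium gives no phase shift.
Exactly one π shift → a net half-wave offset.
With one net inversion, destructive interference in reflection requires 2 n t = m λ.
Minimum nonzero at m = 1: t = λ / (2 n) = 689 / (2 × 1.58) = 218 nm.

218 nm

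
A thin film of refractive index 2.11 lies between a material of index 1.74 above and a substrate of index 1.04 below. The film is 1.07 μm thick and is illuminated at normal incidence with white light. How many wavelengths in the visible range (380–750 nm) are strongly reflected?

At the upper boundary (n = 1.74 to n = 2.11) the reflected ray undergoes a half-wave phase shift.
Bottom surface (2.11 → 1.04): reflection off a lower-index medium gives no phase shift.
The two reflections differ by half a wavelength.
For bright reflection here: 2 n t = (m + ½) λ.
λ = 2 n t / (m + ½) = 4515 / (m + ½) nm.
m=5: 821 nm (IR); m=6: 695 nm (visible); m=7: 602 nm (visible); m=8: 531 nm (visible); m=9: 475 nm (visible); m=10: 430 nm (visible); m=11: 393 nm (visible); m=12: 361 nm (UV).

6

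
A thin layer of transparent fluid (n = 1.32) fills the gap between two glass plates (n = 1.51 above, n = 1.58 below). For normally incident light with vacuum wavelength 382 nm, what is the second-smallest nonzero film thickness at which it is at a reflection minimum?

Ray reflecting at the top interface goes from n = 1.51 toward n = 1.32: no phase shift.
Bottom surface (1.32 → 1.58): reflection off a higher-index medium gives a half-wave phase shift.
The two reflections differ by half a wavelength.
For weak reflection here: 2 n t = m λ.
The second-smallest nonzero thickness corresponds to m = 2: t = m λ / (2 n) = 2.00 × 382 / (2 × 1.32) = 289 nm.

289 nm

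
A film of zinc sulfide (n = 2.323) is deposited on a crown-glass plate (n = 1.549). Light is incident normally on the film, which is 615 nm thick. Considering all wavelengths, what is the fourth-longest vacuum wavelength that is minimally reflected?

Top surface (1.0 → 2.323): reflection off a higher-index medium gives a half-wave phase shift.
Bottom surface (2.323 → 1.549): reflection off a lower-index medium gives no phase shift.
The two reflections differ by half a wavelength.
So the condition for destructive reflection is 2 n t = m λ.
λ = 2 n t / m. The fourth-longest wavelength is m = 4: λ = 2 × 2.323 × 615 / 4.00 = 714 nm.

714 nm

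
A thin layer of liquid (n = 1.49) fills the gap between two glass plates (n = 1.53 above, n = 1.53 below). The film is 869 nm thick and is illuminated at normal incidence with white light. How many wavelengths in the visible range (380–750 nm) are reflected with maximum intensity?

4

At the upper boundary (n = 1.53 to n = 1.49) the reflected ray undergoes no phase shift.
Bottom surface (1.49 → 1.53): reflection off a higher-index medium gives a half-wave phase shift.
Net: one phase inversion between the two reflected rays.
With one net inversion, constructive interference in reflection requires 2 n t = (m + ½) λ.
λ = 2 n t / (m + ½) = 2590 / (m + ½) nm.
m=2: 1036 nm (IR); m=3: 740 nm (visible); m=4: 575 nm (visible); m=5: 471 nm (visible); m=6: 398 nm (visible); m=7: 345 nm (UV).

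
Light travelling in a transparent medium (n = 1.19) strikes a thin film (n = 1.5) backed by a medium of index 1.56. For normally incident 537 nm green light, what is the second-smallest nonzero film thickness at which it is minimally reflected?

Top surface (1.19 → 1.5): reflection off a higher-index medium gives a half-wave phase shift.
Ray reflecting at the bottom interface goes from n = 1.5 toward n = 1.56: a half-wave phase shift.
The two reflections carry the same phase change, so no net offset.
With no net inversion, destructive interference in reflection requires 2 n t = (m + ½) λ.
The second-smallest nonzero thickness corresponds to m = 1: t = (m + ½) λ / (2 n) = 1.50 × 537 / (2 × 1.5) = 269 nm.

269 nm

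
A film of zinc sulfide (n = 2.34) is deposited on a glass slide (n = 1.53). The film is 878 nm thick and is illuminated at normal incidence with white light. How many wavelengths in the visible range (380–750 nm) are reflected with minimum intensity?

5

Top surface (1.0 → 2.34): reflection off a higher-index medium gives a half-wave phase shift.
At the lower boundary (n = 2.34 to n = 1.53) the reflected ray undergoes no phase shift.
The two reflections differ by half a wavelength.
With one net inversion, destructive interference in reflection requires 2 n t = m λ.
λ = 2 n t / m = 4109 / m nm.
m=5: 822 nm (IR); m=6: 685 nm (visible); m=7: 587 nm (visible); m=8: 514 nm (visible); m=9: 457 nm (visible); m=10: 411 nm (visible); m=11: 374 nm (UV).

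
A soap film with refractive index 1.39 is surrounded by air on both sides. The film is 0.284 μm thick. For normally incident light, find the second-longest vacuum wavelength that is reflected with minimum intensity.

Ray reflecting at the top interface goes from n = 1.0 toward n = 1.39: a half-wave phase shift.
Ray reflecting at the bottom interface goes from n = 1.39 toward n = 1.0: no phase shift.
The two reflections differ by half a wavelength.
For minimum reflection here: 2 n t = m λ.
λ = 2 n t / m. The second-longest wavelength is m = 2: λ = 2 × 1.39 × 284 / 2.00 = 395 nm.

395 nm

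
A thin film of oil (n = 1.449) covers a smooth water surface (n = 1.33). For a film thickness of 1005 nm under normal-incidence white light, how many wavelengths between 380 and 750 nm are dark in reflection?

At the upper boundary (n = 1.0 to n = 1.449) the reflected ray undergoes a half-wave phase shift.
At the lower boundary (n = 1.449 to n = 1.33) the reflected ray undergoes no phase shift.
The two reflections differ by half a wavelength.
For minimum reflection here: 2 n t = m λ.
λ = 2 n t / m = 2912 / m nm.
m=3: 971 nm (IR); m=4: 728 nm (visible); m=5: 582 nm (visible); m=6: 485 nm (visible); m=7: 416 nm (visible); m=8: 364 nm (UV).

4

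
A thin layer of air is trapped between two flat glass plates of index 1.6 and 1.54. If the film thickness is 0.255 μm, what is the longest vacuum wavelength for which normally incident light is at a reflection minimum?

Ray reflecting at the top interface goes from n = 1.6 toward n = 1.0: no phase shift.
Ray reflecting at the bottom interface goes from n = 1.0 toward n = 1.54: a half-wave phase shift.
Exactly one π shift → a net half-wave offset.
For weak reflection here: 2 n t = m λ.
λ = 2 n t / m. The longest wavelength is m = 1: λ = 2 × 1.0 × 255 / 1.00 = 510 nm.

510 nm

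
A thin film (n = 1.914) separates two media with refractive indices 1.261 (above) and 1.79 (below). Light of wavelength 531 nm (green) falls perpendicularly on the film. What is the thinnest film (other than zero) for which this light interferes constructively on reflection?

Ray reflecting at the top interface goes from n = 1.261 toward n = 1.914: a half-wave phase shift.
At the lower boundary (n = 1.914 to n = 1.79) the reflected ray undergoes no phase shift.
The two reflections differ by half a wavelength.
For maximum reflection here: 2 n t = (m + ½) λ.
Minimum at m = 0: t = λ / (4 n) = 531 / (4 × 1.914) = 69.4 nm.

69.4 nm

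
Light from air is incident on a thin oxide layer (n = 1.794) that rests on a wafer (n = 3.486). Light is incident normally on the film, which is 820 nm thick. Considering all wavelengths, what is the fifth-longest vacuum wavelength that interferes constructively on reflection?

588 nm

Top surface (1.0 → 1.794): reflection off a higher-index medium gives a half-wave phase shift.
Bottom surface (1.794 → 3.486): reflection off a higher-index medium gives a half-wave phase shift.
Zero or two π shifts → no net half-wave offset.
With no net inversion, constructive interference in reflection requires 2 n t = m λ.
λ = 2 n t / m. The fifth-longest wavelength is m = 5: λ = 2 × 1.794 × 820 / 5.00 = 588 nm.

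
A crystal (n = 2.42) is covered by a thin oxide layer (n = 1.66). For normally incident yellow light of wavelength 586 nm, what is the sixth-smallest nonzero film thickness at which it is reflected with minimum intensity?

971 nm

Top surface (1.0 → 1.66): reflection off a higher-index medium gives a half-wave phase shift.
Ray reflecting at the bottom interface goes from n = 1.66 toward n = 2.42: a half-wave phase shift.
Zero or two π shifts → no net half-wave offset.
For minimum reflection here: 2 n t = (m + ½) λ.
The sixth-smallest nonzero thickness corresponds to m = 5: t = (m + ½) λ / (2 n) = 5.50 × 586 / (2 × 1.66) = 971 nm.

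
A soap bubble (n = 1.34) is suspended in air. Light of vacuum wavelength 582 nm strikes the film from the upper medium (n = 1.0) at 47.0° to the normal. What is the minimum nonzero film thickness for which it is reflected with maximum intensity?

Ray reflecting at the top interface goes from n = 1.0 toward n = 1.34: a half-wave phase shift.
Bottom surface (1.34 → 1.0): reflection off a lower-index medium gives no phase shift.
Exactly one π shift → a net half-wave offset.
For strong reflection here: 2 n t cos θ_r = (m + ½) λ.
Snell's law: 1.0 sin 47.0° = 1.34 sin θ_r → sin θ_r = 0.546, cos θ_r = 0.838.
Minimum at m = 0: t = λ / (4 n cos θ_r) = 582 / (4 × 1.34 × 0.838) = 130 nm.

130 nm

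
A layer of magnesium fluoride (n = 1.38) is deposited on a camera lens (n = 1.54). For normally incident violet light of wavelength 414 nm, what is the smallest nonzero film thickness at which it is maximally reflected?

At the upper boundary (n = 1.0 to n = 1.38) the reflected ray undergoes a half-wave phase shift.
Ray reflecting at the bottom interface goes from n = 1.38 toward n = 1.54: a half-wave phase shift.
Zero or two π shifts → no net half-wave offset.
With no net inversion, constructive interference in reflection requires 2 n t = m λ.
The smallest nonzero thickness corresponds to m = 1: t = m λ / (2 n) = 1.00 × 414 / (2 × 1.38) = 150 nm.

150 nm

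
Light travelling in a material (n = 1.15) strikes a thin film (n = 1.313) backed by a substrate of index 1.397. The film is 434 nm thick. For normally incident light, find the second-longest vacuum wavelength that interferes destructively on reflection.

Top surface (1.15 → 1.313): reflection off a higher-index medium gives a half-wave phase shift.
Ray reflecting at the bottom interface goes from n = 1.313 toward n = 1.397: a half-wave phase shift.
The two reflections carry the same phase change, so no net offset.
For dark reflection here: 2 n t = (m + ½) λ.
λ = 2 n t / (m + ½). The second-longest wavelength is m = 1: λ = 2 × 1.313 × 434 / 1.50 = 760 nm.

760 nm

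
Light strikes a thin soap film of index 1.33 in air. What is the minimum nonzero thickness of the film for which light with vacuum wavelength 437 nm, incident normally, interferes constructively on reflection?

82.1 nm

Ray reflecting at the top interface goes from n = 1.0 toward n = 1.33: a half-wave phase shift.
At the lower boundary (n = 1.33 to n = 1.0) the reflected ray undergoes no phase shift.
The two reflections differ by half a wavelength.
For strong reflection here: 2 n t = (m + ½) λ.
Minimum at m = 0: t = λ / (4 n) = 437 / (4 × 1.33) = 82.1 nm.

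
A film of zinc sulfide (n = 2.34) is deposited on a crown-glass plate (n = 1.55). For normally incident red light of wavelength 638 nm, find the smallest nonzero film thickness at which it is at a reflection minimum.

136 nm

Top surface (1.0 → 2.34): reflection off a higher-index medium gives a half-wave phase shift.
At the lower boundary (n = 2.34 to n = 1.55) the reflected ray undergoes no phase shift.
The two reflections differ by half a wavelength.
For weak reflection here: 2 n t = m λ.
Minimum nonzero at m = 1: t = λ / (2 n) = 638 / (2 × 2.34) = 136 nm.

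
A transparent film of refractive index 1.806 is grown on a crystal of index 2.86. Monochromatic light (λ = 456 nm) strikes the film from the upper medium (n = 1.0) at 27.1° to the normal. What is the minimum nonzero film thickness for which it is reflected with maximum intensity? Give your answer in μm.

0.130 μm

Top surface (1.0 → 1.806): reflection off a higher-index medium gives a half-wave phase shift.
At the lower boundary (n = 1.806 to n = 2.86) the reflected ray undergoes a half-wave phase shift.
Zero or two π shifts → no net half-wave offset.
With no net inversion, constructive interference in reflection requires 2 n t cos θ_r = m λ.
Snell's law: 1.0 sin 27.1° = 1.806 sin θ_r → sin θ_r = 0.252, cos θ_r = 0.968.
Minimum nonzero at m = 1: t = λ / (2 n cos θ_r) = 456 / (2 × 1.806 × 0.968) = 130 nm.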